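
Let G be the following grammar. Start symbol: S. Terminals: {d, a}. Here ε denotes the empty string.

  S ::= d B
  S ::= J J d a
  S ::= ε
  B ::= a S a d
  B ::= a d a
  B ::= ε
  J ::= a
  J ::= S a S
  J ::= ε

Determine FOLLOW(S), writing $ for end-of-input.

{$, a, d}

FIRST(B): from B::=a S a d we get {a}; from B::=a d a we get {a}; from B::=ε we get {ε}. So FIRST(B) = {ε, a}.
FIRST(S): from S::=d B we get {d}; from S::=J J d a we get {a, d}; from S::=ε we get {ε}. So FIRST(S) = {ε, a, d}.
FIRST(J): from J::=a we get {a}; from J::=S a S we get {a, d}; from J::=ε we get {ε}. So FIRST(J) = {ε, a, d}.
FOLLOW(S) includes $ since S is the start symbol.
FOLLOW(J): in S::=J J d a (occurrence 1), J is followed by J d a with FIRST {a, d}; in S::=J J d a (occurrence 2), J is followed by d a with FIRST {d}. Thus FOLLOW(J) = {a, d}.
FOLLOW(S): in B::=a S a d, S is followed by a d with FIRST {a}; in J::=S a S (occurrence 1), S is followed by a S with FIRST {a}; in J::=S a S (occurrence 2), the suffix after S is empty, so FOLLOW(S) ⊇ FOLLOW(J) = {a, d}. Thus FOLLOW(S) = {$, a, d}.
FOLLOW(B): in S::=d B, the suffix after B is empty, so FOLLOW(B) ⊇ FOLLOW(S) = {$, a, d}. Thus FOLLOW(B) = {$, a, d}.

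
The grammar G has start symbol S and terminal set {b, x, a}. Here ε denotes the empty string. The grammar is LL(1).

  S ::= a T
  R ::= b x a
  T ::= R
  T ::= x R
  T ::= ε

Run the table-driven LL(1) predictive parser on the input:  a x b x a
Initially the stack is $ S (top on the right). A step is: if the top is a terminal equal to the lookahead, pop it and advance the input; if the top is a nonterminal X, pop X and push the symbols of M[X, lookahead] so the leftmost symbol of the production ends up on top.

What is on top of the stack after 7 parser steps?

step 1: stack=$ S  input=a x b x a $  — expand S ::= a T
step 2: stack=$ T a  input=a x b x a $  — match a
step 3: stack=$ T  input=x b x a $  — expand T ::= x R
step 4: stack=$ R x  input=x b x a $  — match x
step 5: stack=$ R  input=b x a $  — expand R ::= b x a
step 6: stack=$ a x b  input=b x a $  — match b
step 7: stack=$ a x  input=x a $  — match x
Stack after step 7: $ a (top = a).

a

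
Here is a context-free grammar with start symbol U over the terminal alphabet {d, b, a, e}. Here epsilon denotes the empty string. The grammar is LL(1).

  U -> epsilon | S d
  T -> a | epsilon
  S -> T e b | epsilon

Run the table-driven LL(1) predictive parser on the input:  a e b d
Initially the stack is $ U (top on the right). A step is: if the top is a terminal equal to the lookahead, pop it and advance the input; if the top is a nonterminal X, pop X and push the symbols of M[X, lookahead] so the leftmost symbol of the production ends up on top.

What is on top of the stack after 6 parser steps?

d

     Stack      Input      Action
  1  $ U        a e b d $  expand U -> S d
  2  $ d S      a e b d $  expand S -> T e b
  3  $ d b e T  a e b d $  expand T -> a
  4  $ d b e a  a e b d $  match a
  5  $ d b e    e b d $    match e
  6  $ d b      b d $      match b
Stack after step 6: $ d (top = d).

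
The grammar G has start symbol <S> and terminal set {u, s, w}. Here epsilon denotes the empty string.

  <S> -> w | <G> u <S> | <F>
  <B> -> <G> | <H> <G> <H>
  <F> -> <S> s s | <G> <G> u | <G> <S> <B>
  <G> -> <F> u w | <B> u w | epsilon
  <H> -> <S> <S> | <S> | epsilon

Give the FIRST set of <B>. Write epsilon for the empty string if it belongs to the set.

FIRST(<S>): from <S>->w we get {w}; from <S>-><G> u <S> we get {u, w}; from <S>-><F> we get {u, w}. So FIRST(<S>) = {u, w}.
FIRST(<H>): from <H>-><S> <S> we get {u, w}; from <H>-><S> we get {u, w}; from <H>->epsilon we get {epsilon}. So FIRST(<H>) = {epsilon, u, w}.
FIRST(<B>): from <B>-><G> we get {epsilon, u, w}; from <B>-><H> <G> <H> we get {epsilon, u, w}. So FIRST(<B>) = {epsilon, u, w}.
FIRST(<F>): from <F>-><S> s s we get {u, w}; from <F>-><G> <G> u we get {u, w}; from <F>-><G> <S> <B> we get {u, w}. So FIRST(<F>) = {u, w}.
FIRST(<G>): from <G>-><F> u w we get {u, w}; from <G>-><B> u w we get {u, w}; from <G>->epsilon we get {epsilon}. So FIRST(<G>) = {epsilon, u, w}.

{epsilon, u, w}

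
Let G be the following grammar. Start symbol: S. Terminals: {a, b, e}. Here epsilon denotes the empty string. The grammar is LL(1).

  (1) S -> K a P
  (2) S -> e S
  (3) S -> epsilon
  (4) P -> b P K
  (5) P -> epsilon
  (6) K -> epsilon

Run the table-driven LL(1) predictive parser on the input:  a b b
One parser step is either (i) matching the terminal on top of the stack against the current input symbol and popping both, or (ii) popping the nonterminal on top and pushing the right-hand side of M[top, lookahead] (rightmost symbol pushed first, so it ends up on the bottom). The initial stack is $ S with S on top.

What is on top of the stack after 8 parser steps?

     Stack      Input    Action
  1  $ S        a b b $  expand S -> K a P
  2  $ P a K    a b b $  expand K -> epsilon
  3  $ P a      a b b $  match a
  4  $ P        b b $    expand P -> b P K
  5  $ K P b    b b $    match b
  6  $ K P      b $      expand P -> b P K
  7  $ K K P b  b $      match b
  8  $ K K P    $        expand P -> epsilon
Stack after step 8: $ K K (top = K).

K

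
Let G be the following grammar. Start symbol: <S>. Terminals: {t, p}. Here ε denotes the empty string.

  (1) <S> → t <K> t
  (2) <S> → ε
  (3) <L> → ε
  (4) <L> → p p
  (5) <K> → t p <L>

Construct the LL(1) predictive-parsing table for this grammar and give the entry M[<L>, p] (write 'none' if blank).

<L> → p p

FIRST(<S>) = {ε, t}
FIRST(<L>) = {ε, p}
FIRST(<K>) = {t}
FOLLOW(<S>) includes $ since <S> is the start symbol.
FOLLOW(<K>): in <S>→t <K> t, <K> is followed by t with FIRST {t}. Thus FOLLOW(<K>) = {t}.
FOLLOW(<L>): in <K>→t p <L>, the suffix after <L> is empty, so FOLLOW(<L>) ⊇ FOLLOW(<K>) = {t}. Thus FOLLOW(<L>) = {t}.
For <L> → ε: FIRST(ε) = {ε}, so it goes in M[<L>, t] for t ∈ {}; since ε ∈ FIRST, also for every t ∈ FOLLOW(<L>) = {t}.
For <L> → p p: FIRST(p p) = {p}, so it goes in M[<L>, t] for t ∈ {p}.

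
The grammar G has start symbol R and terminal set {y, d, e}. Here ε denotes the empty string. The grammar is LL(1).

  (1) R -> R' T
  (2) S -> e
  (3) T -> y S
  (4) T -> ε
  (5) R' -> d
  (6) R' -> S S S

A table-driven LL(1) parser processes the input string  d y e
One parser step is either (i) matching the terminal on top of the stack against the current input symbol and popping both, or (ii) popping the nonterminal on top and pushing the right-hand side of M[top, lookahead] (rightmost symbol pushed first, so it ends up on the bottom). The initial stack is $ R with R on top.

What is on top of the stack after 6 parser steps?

step 1: stack=$ R  input=d y e $  — expand R -> R' T
step 2: stack=$ T R'  input=d y e $  — expand R' -> d
step 3: stack=$ T d  input=d y e $  — match d
step 4: stack=$ T  input=y e $  — expand T -> y S
step 5: stack=$ S y  input=y e $  — match y
step 6: stack=$ S  input=e $  — expand S -> e
Stack after step 6: $ e (top = e).

e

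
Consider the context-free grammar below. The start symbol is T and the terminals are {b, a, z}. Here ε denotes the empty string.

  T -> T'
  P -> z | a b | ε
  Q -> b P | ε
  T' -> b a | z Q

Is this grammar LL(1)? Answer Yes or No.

Yes

FIRST(T) = {b, z}
FIRST(P) = {ε, a, z}
FIRST(Q) = {ε, b}
FIRST(T') = {b, z}
FOLLOW(T) = {$}
FOLLOW(P) = {$}
FOLLOW(Q) = {$}
FOLLOW(T') = {$}
Each cell of M receives at most one production.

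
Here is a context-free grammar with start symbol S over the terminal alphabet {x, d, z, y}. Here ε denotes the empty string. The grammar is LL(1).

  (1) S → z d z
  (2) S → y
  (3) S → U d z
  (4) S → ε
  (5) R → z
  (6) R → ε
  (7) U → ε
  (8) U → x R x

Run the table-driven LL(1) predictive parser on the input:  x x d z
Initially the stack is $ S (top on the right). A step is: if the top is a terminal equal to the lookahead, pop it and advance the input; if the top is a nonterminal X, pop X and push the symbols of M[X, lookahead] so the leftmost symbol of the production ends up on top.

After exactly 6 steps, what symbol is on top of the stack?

     Stack        Input      Action
  1  $ S          x x d z $  expand S → U d z
  2  $ z d U      x x d z $  expand U → x R x
  3  $ z d x R x  x x d z $  match x
  4  $ z d x R    x d z $    expand R → ε
  5  $ z d x      x d z $    match x
  6  $ z d        d z $      match d
Stack after step 6: $ z (top = z).

z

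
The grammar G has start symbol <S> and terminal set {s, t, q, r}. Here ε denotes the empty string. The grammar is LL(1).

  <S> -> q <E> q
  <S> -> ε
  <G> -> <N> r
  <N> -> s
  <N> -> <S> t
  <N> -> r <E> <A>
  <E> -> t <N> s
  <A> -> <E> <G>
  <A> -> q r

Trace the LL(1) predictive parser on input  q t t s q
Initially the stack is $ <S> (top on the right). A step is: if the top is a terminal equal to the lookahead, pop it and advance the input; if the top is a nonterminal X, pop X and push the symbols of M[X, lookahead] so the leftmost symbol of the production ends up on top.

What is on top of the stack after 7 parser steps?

s

step 1: stack=$ <S>  input=q t t s q $  — expand <S> -> q <E> q
step 2: stack=$ q <E> q  input=q t t s q $  — match q
step 3: stack=$ q <E>  input=t t s q $  — expand <E> -> t <N> s
step 4: stack=$ q s <N> t  input=t t s q $  — match t
step 5: stack=$ q s <N>  input=t s q $  — expand <N> -> <S> t
step 6: stack=$ q s t <S>  input=t s q $  — expand <S> -> ε
step 7: stack=$ q s t  input=t s q $  — match t
Stack after step 7: $ q s (top = s).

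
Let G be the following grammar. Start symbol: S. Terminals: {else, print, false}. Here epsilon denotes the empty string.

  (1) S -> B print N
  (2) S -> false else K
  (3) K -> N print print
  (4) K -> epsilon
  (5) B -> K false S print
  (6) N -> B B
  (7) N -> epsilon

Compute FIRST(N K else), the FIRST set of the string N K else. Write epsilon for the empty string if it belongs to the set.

FIRST(S) = {false, print}  (via B print N)
FIRST(K) = {epsilon, false, print}  (via N print print)
FIRST(B) = {false, print}  (via K false S print)
FIRST(N) = {epsilon, false, print}  (via B B)
FIRST(N K else): take FIRST of each symbol in turn, carrying on past any symbol whose FIRST contains epsilon; result {else, false, print}.

{else, false, print}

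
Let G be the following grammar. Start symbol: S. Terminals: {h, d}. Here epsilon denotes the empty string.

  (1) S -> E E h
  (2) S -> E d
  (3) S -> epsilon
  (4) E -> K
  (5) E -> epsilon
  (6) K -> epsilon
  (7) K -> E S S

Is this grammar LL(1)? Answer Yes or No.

No

FIRST(S) = {epsilon, d, h}
FIRST(E) = {epsilon, d, h}
FIRST(K) = {epsilon, d, h}
FOLLOW(S) = {$, d, h}
FOLLOW(E) = {d, h}
FOLLOW(K) = {d, h}
Cell M[E, d] receives both E -> K and E -> epsilon — the grammar is not LL(1).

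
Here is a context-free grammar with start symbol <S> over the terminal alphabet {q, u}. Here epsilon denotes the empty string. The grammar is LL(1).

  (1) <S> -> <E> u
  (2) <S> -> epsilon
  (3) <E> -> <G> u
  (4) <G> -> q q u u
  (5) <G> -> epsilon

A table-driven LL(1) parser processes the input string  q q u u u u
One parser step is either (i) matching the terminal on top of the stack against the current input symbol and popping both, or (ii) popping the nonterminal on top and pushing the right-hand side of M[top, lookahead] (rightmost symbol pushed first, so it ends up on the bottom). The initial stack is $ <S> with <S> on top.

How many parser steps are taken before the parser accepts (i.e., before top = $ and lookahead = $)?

9

step 1: stack=$ <S>  input=q q u u u u $  — expand <S> -> <E> u
step 2: stack=$ u <E>  input=q q u u u u $  — expand <E> -> <G> u
step 3: stack=$ u u <G>  input=q q u u u u $  — expand <G> -> q q u u
step 4: stack=$ u u u u q q  input=q q u u u u $  — match q
step 5: stack=$ u u u u q  input=q u u u u $  — match q
step 6: stack=$ u u u u  input=u u u u $  — match u
step 7: stack=$ u u u  input=u u u $  — match u
step 8: stack=$ u u  input=u u $  — match u
step 9: stack=$ u  input=u $  — match u
Accept reached after 9 steps.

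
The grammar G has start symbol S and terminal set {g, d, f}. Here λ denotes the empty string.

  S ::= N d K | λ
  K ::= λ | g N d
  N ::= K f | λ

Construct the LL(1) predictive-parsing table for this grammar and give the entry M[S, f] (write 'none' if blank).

S ::= N d K

FIRST(K): from K::=λ we get {λ}; from K::=g N d we get {g}. So FIRST(K) = {λ, g}.
FIRST(N): from N::=K f we get {f, g}; from N::=λ we get {λ}. So FIRST(N) = {λ, f, g}.
FIRST(S): from S::=N d K we get {d, f, g}; from S::=λ we get {λ}. So FIRST(S) = {λ, d, f, g}.
FOLLOW(S) includes $ since S is the start symbol.
FOLLOW(S): S appears on no right-hand side. Thus FOLLOW(S) = {$}.
For S ::= N d K: FIRST(N d K) = {d, f, g}, so it goes in M[S, t] for t ∈ {d, f, g}.
For S ::= λ: FIRST(λ) = {λ}, so it goes in M[S, t] for t ∈ {}; since λ ∈ FIRST, also for every t ∈ FOLLOW(S) = {$}.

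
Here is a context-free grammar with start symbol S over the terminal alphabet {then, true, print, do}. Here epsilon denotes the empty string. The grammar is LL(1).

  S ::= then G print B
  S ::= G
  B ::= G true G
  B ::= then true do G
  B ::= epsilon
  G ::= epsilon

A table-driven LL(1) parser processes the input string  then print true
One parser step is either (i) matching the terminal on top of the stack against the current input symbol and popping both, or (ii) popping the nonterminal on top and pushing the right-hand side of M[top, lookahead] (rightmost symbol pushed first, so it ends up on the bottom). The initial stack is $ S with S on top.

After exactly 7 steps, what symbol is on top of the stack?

step 1: stack=$ S  input=then print true $  — expand S ::= then G print B
step 2: stack=$ B print G then  input=then print true $  — match then
step 3: stack=$ B print G  input=print true $  — expand G ::= epsilon
step 4: stack=$ B print  input=print true $  — match print
step 5: stack=$ B  input=true $  — expand B ::= G true G
step 6: stack=$ G true G  input=true $  — expand G ::= epsilon
step 7: stack=$ G true  input=true $  — match true
Stack after step 7: $ G (top = G).

G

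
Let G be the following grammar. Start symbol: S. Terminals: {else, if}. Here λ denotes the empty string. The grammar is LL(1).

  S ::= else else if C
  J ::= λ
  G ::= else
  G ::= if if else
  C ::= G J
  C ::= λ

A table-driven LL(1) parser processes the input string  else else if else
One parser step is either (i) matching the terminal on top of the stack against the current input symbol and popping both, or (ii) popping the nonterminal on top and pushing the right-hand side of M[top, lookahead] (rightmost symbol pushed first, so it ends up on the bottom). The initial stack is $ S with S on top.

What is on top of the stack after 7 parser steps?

J

     Stack             Input                Action
  1  $ S               else else if else $  expand S ::= else else if C
  2  $ C if else else  else else if else $  match else
  3  $ C if else       else if else $       match else
  4  $ C if            if else $            match if
  5  $ C               else $               expand C ::= G J
  6  $ J G             else $               expand G ::= else
  7  $ J else          else $               match else
Stack after step 7: $ J (top = J).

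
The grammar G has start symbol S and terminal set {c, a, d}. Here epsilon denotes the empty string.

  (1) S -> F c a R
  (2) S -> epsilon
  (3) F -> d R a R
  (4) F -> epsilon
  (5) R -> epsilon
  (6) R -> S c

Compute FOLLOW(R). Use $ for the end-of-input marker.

{$, a, c}

FIRST(F) = {epsilon, d}
FIRST(S) = {epsilon, c, d}  (via F c a R)
FIRST(R) = {epsilon, c, d}  (via S c)
FOLLOW(S) includes $ since S is the start symbol.
FOLLOW(S): in R->S c, S is followed by c with FIRST {c}. Thus FOLLOW(S) = {$, c}.
FOLLOW(F): in S->F c a R, F is followed by c a R with FIRST {c}. Thus FOLLOW(F) = {c}.
FOLLOW(R): in S->F c a R, the suffix after R is empty, so FOLLOW(R) ⊇ FOLLOW(S) = {$, c}; in F->d R a R (occurrence 1), R is followed by a R with FIRST {a}; in F->d R a R (occurrence 2), the suffix after R is empty, so FOLLOW(R) ⊇ FOLLOW(F) = {c}. Thus FOLLOW(R) = {$, a, c}.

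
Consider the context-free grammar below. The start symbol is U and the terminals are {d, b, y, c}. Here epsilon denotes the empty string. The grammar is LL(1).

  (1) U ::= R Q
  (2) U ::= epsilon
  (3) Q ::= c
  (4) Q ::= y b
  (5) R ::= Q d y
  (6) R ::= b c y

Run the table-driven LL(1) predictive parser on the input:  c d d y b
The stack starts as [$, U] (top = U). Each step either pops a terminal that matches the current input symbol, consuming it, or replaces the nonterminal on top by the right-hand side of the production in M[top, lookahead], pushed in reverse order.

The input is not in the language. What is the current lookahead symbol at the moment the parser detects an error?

d

step 1: stack=$ U  input=c d d y b $  — expand U ::= R Q
step 2: stack=$ Q R  input=c d d y b $  — expand R ::= Q d y
step 3: stack=$ Q y d Q  input=c d d y b $  — expand Q ::= c
step 4: stack=$ Q y d c  input=c d d y b $  — match c
step 5: stack=$ Q y d  input=d d y b $  — match d
step 6: stack=$ Q y  input=d y b $  — error: top is terminal y but lookahead is d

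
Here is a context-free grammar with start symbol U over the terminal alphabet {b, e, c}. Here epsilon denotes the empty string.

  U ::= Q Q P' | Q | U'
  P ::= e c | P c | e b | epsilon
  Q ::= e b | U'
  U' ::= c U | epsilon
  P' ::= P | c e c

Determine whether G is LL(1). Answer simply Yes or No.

No

FIRST(U) = {epsilon, c, e}
FIRST(P) = {epsilon, c, e}
FIRST(Q) = {epsilon, c, e}
FIRST(U') = {epsilon, c}
FIRST(P') = {epsilon, c, e}
FOLLOW(U) = {$, c, e}
FOLLOW(P) = {$, c, e}
FOLLOW(Q) = {$, c, e}
FOLLOW(U') = {$, c, e}
FOLLOW(P') = {$, c, e}
Cell M[P, c] receives both P ::= P c and P ::= epsilon — the grammar is not LL(1).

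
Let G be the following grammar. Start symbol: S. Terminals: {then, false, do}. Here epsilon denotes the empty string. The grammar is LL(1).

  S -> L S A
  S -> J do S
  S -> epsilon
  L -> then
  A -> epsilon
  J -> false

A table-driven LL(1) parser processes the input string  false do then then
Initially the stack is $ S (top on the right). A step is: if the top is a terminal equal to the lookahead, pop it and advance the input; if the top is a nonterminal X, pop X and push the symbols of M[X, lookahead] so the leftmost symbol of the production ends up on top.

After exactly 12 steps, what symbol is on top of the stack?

A

step 1: stack=$ S  input=false do then then $  — expand S -> J do S
step 2: stack=$ S do J  input=false do then then $  — expand J -> false
step 3: stack=$ S do false  input=false do then then $  — match false
step 4: stack=$ S do  input=do then then $  — match do
step 5: stack=$ S  input=then then $  — expand S -> L S A
step 6: stack=$ A S L  input=then then $  — expand L -> then
step 7: stack=$ A S then  input=then then $  — match then
step 8: stack=$ A S  input=then $  — expand S -> L S A
step 9: stack=$ A A S L  input=then $  — expand L -> then
step 10: stack=$ A A S then  input=then $  — match then
step 11: stack=$ A A S  input=$  — expand S -> epsilon
step 12: stack=$ A A  input=$  — expand A -> epsilon
Stack after step 12: $ A (top = A).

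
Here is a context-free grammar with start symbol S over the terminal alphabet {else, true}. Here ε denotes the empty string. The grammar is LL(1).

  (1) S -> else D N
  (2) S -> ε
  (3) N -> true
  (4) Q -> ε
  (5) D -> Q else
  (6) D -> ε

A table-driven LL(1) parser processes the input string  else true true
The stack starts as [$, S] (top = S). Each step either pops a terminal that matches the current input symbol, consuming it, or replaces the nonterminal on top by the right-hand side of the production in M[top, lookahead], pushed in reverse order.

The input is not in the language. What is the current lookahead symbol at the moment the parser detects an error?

true

     Stack       Input             Action
  1  $ S         else true true $  expand S -> else D N
  2  $ N D else  else true true $  match else
  3  $ N D       true true $       expand D -> ε
  4  $ N         true true $       expand N -> true
  5  $ true      true true $       match true
  6  $           true $            error: stack empty but input remains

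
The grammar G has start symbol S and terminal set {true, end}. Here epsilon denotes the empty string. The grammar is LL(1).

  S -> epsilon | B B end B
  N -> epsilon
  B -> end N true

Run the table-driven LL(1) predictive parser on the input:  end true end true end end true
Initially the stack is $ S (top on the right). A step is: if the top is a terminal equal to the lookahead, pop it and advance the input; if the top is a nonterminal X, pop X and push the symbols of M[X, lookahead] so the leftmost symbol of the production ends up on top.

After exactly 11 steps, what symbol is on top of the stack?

end

step 1: stack=$ S  input=end true end true end end true $  — expand S -> B B end B
step 2: stack=$ B end B B  input=end true end true end end true $  — expand B -> end N true
step 3: stack=$ B end B true N end  input=end true end true end end true $  — match end
step 4: stack=$ B end B true N  input=true end true end end true $  — expand N -> epsilon
step 5: stack=$ B end B true  input=true end true end end true $  — match true
step 6: stack=$ B end B  input=end true end end true $  — expand B -> end N true
step 7: stack=$ B end true N end  input=end true end end true $  — match end
step 8: stack=$ B end true N  input=true end end true $  — expand N -> epsilon
step 9: stack=$ B end true  input=true end end true $  — match true
step 10: stack=$ B end  input=end end true $  — match end
step 11: stack=$ B  input=end true $  — expand B -> end N true
Stack after step 11: $ true N end (top = end).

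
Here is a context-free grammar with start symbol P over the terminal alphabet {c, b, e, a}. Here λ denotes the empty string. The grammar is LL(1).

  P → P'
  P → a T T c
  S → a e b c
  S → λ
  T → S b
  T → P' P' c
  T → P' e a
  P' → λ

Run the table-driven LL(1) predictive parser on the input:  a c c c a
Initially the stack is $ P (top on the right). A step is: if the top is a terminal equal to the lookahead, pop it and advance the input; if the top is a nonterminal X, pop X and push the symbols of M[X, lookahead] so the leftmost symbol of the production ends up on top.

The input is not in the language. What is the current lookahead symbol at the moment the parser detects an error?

step 1: stack=$ P  input=a c c c a $  — expand P → a T T c
step 2: stack=$ c T T a  input=a c c c a $  — match a
step 3: stack=$ c T T  input=c c c a $  — expand T → P' P' c
step 4: stack=$ c T c P' P'  input=c c c a $  — expand P' → λ
step 5: stack=$ c T c P'  input=c c c a $  — expand P' → λ
step 6: stack=$ c T c  input=c c c a $  — match c
step 7: stack=$ c T  input=c c a $  — expand T → P' P' c
step 8: stack=$ c c P' P'  input=c c a $  — expand P' → λ
step 9: stack=$ c c P'  input=c c a $  — expand P' → λ
step 10: stack=$ c c  input=c c a $  — match c
step 11: stack=$ c  input=c a $  — match c
step 12: stack=$  input=a $  — error: stack empty but input remains

a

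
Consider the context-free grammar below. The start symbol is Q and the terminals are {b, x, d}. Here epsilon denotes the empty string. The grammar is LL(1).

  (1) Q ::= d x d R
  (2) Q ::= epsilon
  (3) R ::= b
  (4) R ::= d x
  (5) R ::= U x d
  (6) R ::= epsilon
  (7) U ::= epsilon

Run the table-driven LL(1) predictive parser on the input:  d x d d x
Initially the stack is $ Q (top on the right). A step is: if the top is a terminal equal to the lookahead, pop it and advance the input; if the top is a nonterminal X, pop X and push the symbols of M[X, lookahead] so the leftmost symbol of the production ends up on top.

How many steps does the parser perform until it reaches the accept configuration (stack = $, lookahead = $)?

7

step 1: stack=$ Q  input=d x d d x $  — expand Q ::= d x d R
step 2: stack=$ R d x d  input=d x d d x $  — match d
step 3: stack=$ R d x  input=x d d x $  — match x
step 4: stack=$ R d  input=d d x $  — match d
step 5: stack=$ R  input=d x $  — expand R ::= d x
step 6: stack=$ x d  input=d x $  — match d
step 7: stack=$ x  input=x $  — match x
Accept reached after 7 steps.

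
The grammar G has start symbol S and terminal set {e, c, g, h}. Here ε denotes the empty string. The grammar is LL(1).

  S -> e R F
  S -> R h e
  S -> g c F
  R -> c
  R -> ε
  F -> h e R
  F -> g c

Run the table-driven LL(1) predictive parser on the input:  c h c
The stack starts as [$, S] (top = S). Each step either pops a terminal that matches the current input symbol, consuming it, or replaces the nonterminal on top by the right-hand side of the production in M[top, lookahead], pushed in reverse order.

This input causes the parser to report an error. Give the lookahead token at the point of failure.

     Stack    Input    Action
  1  $ S      c h c $  expand S -> R h e
  2  $ e h R  c h c $  expand R -> c
  3  $ e h c  c h c $  match c
  4  $ e h    h c $    match h
  5  $ e      c $      error: top is terminal e but lookahead is c

c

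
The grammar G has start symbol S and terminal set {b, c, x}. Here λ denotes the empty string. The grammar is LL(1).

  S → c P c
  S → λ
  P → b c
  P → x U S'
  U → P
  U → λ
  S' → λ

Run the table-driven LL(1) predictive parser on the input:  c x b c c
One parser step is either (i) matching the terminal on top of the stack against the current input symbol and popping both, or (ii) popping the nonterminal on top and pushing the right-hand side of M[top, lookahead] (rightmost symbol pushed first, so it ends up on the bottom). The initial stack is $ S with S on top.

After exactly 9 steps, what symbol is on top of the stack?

step 1: stack=$ S  input=c x b c c $  — expand S → c P c
step 2: stack=$ c P c  input=c x b c c $  — match c
step 3: stack=$ c P  input=x b c c $  — expand P → x U S'
step 4: stack=$ c S' U x  input=x b c c $  — match x
step 5: stack=$ c S' U  input=b c c $  — expand U → P
step 6: stack=$ c S' P  input=b c c $  — expand P → b c
step 7: stack=$ c S' c b  input=b c c $  — match b
step 8: stack=$ c S' c  input=c c $  — match c
step 9: stack=$ c S'  input=c $  — expand S' → λ
Stack after step 9: $ c (top = c).

c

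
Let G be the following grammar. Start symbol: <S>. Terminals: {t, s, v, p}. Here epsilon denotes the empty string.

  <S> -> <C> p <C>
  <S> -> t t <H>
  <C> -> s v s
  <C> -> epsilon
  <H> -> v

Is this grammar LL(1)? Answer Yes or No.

Yes

FIRST(<S>) = {p, s, t}
FIRST(<C>) = {epsilon, s}
FIRST(<H>) = {v}
FOLLOW(<S>) = {$}
FOLLOW(<C>) = {$, p}
FOLLOW(<H>) = {$}
Each cell of M receives at most one production.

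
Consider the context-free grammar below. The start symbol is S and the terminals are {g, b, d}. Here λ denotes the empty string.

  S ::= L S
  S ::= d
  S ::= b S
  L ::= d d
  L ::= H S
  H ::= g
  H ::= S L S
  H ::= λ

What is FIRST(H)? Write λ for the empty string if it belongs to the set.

FIRST(S) = {b, d, g}  (via L S)
FIRST(H) = {λ, b, d, g}  (via S L S)
FIRST(L) = {b, d, g}  (via H S)

{λ, b, d, g}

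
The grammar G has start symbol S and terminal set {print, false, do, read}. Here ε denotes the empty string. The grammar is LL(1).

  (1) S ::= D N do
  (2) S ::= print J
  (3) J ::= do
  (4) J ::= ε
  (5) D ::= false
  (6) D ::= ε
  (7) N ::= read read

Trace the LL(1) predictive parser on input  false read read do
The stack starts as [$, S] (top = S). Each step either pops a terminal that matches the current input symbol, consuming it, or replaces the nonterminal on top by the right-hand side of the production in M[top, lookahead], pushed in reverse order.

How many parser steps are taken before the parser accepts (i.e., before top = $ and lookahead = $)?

step 1: stack=$ S  input=false read read do $  — expand S ::= D N do
step 2: stack=$ do N D  input=false read read do $  — expand D ::= false
step 3: stack=$ do N false  input=false read read do $  — match false
step 4: stack=$ do N  input=read read do $  — expand N ::= read read
step 5: stack=$ do read read  input=read read do $  — match read
step 6: stack=$ do read  input=read do $  — match read
step 7: stack=$ do  input=do $  — match do
Accept reached after 7 steps.

7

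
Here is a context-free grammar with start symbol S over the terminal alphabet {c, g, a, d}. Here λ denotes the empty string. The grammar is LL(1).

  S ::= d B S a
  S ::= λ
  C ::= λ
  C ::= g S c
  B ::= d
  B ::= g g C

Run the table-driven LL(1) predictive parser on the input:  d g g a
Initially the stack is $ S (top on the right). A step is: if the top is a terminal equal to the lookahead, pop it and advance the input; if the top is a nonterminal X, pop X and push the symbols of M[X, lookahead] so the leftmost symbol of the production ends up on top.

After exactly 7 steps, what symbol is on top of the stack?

step 1: stack=$ S  input=d g g a $  — expand S ::= d B S a
step 2: stack=$ a S B d  input=d g g a $  — match d
step 3: stack=$ a S B  input=g g a $  — expand B ::= g g C
step 4: stack=$ a S C g g  input=g g a $  — match g
step 5: stack=$ a S C g  input=g a $  — match g
step 6: stack=$ a S C  input=a $  — expand C ::= λ
step 7: stack=$ a S  input=a $  — expand S ::= λ
Stack after step 7: $ a (top = a).

a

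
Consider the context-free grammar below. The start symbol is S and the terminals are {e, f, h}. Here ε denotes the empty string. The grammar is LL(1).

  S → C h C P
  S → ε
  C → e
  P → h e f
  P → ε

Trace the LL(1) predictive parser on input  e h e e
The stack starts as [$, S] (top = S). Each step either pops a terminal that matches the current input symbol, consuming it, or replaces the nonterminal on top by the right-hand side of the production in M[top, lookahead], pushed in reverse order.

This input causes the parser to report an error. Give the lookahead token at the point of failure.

e

     Stack      Input      Action
  1  $ S        e h e e $  expand S → C h C P
  2  $ P C h C  e h e e $  expand C → e
  3  $ P C h e  e h e e $  match e
  4  $ P C h    h e e $    match h
  5  $ P C      e e $      expand C → e
  6  $ P e      e e $      match e
  7  $ P        e $        error: M[P, e] is empty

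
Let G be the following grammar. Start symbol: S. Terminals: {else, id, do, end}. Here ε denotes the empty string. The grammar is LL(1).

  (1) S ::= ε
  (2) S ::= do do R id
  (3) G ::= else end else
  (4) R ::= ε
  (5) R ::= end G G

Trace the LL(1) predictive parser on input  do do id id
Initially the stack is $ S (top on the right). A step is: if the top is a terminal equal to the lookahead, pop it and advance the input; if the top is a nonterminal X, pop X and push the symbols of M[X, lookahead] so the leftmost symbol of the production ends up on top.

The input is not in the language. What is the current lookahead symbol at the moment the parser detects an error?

step 1: stack=$ S  input=do do id id $  — expand S ::= do do R id
step 2: stack=$ id R do do  input=do do id id $  — match do
step 3: stack=$ id R do  input=do id id $  — match do
step 4: stack=$ id R  input=id id $  — expand R ::= ε
step 5: stack=$ id  input=id id $  — match id
step 6: stack=$  input=id $  — error: stack empty but input remains

id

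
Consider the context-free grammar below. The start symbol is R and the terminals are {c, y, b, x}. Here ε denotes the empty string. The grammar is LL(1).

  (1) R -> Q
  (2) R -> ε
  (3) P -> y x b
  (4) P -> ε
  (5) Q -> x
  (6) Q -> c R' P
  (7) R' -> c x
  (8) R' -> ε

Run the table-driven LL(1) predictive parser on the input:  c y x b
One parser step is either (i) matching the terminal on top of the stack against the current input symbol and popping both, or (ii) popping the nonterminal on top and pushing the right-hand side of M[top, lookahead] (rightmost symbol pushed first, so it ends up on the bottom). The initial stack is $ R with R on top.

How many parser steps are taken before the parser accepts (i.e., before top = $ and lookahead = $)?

8

step 1: stack=$ R  input=c y x b $  — expand R -> Q
step 2: stack=$ Q  input=c y x b $  — expand Q -> c R' P
step 3: stack=$ P R' c  input=c y x b $  — match c
step 4: stack=$ P R'  input=y x b $  — expand R' -> ε
step 5: stack=$ P  input=y x b $  — expand P -> y x b
step 6: stack=$ b x y  input=y x b $  — match y
step 7: stack=$ b x  input=x b $  — match x
step 8: stack=$ b  input=b $  — match b
Accept reached after 8 steps.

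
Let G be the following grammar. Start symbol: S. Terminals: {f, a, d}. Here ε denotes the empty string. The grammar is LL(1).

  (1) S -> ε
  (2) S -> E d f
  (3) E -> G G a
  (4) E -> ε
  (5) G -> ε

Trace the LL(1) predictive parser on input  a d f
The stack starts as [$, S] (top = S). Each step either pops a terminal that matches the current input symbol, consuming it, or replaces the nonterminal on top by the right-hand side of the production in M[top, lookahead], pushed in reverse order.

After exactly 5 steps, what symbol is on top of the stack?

step 1: stack=$ S  input=a d f $  — expand S -> E d f
step 2: stack=$ f d E  input=a d f $  — expand E -> G G a
step 3: stack=$ f d a G G  input=a d f $  — expand G -> ε
step 4: stack=$ f d a G  input=a d f $  — expand G -> ε
step 5: stack=$ f d a  input=a d f $  — match a
Stack after step 5: $ f d (top = d).

d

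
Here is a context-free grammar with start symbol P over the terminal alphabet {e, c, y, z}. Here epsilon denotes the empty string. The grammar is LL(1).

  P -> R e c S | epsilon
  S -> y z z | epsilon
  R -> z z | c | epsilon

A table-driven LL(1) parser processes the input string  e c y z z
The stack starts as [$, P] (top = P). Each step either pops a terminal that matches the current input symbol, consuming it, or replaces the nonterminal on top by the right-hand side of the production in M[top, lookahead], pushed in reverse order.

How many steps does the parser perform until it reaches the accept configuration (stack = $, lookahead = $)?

     Stack      Input        Action
  1  $ P        e c y z z $  expand P -> R e c S
  2  $ S c e R  e c y z z $  expand R -> epsilon
  3  $ S c e    e c y z z $  match e
  4  $ S c      c y z z $    match c
  5  $ S        y z z $      expand S -> y z z
  6  $ z z y    y z z $      match y
  7  $ z z      z z $        match z
  8  $ z        z $          match z
Accept reached after 8 steps.

8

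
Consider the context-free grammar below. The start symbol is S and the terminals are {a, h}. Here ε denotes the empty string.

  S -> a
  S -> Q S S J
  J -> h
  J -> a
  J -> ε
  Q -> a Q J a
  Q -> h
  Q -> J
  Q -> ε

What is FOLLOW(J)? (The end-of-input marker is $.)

FIRST(J): from J->h we get {h}; from J->a we get {a}; from J->ε we get {ε}. So FIRST(J) = {ε, a, h}.
FIRST(Q): from Q->a Q J a we get {a}; from Q->h we get {h}; from Q->J we get {ε, a, h}; from Q->ε we get {ε}. So FIRST(Q) = {ε, a, h}.
FIRST(S): from S->a we get {a}; from S->Q S S J we get {a, h}. So FIRST(S) = {a, h}.
FOLLOW(S) includes $ since S is the start symbol.
FOLLOW(S): in S->Q S S J (occurrence 1), S is followed by S J with FIRST {a, h}; in S->Q S S J (occurrence 2), S is followed by J with FIRST {ε, a, h}; in S->Q S S J (occurrence 2), the suffix after S is nullable (adds nothing new). Thus FOLLOW(S) = {$, a, h}.
FOLLOW(Q): in S->Q S S J, Q is followed by S S J with FIRST {a, h}; in Q->a Q J a, Q is followed by J a with FIRST {a, h}. Thus FOLLOW(Q) = {a, h}.
FOLLOW(J): in S->Q S S J, the suffix after J is empty, so FOLLOW(J) ⊇ FOLLOW(S) = {$, a, h}; in Q->a Q J a, J is followed by a with FIRST {a}; in Q->J, the suffix after J is empty, so FOLLOW(J) ⊇ FOLLOW(Q) = {a, h}. Thus FOLLOW(J) = {$, a, h}.

{$, a, h}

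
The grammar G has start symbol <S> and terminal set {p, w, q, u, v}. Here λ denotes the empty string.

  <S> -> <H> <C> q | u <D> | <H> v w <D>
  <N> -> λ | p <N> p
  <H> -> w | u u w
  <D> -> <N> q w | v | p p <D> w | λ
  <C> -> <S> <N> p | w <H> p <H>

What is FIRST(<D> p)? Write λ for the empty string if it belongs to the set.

{p, q, v}

FIRST(<N>): from <N>->λ we get {λ}; from <N>->p <N> p we get {p}. So FIRST(<N>) = {λ, p}.
FIRST(<H>): from <H>->w we get {w}; from <H>->u u w we get {u}. So FIRST(<H>) = {u, w}.
FIRST(<S>): from <S>-><H> <C> q we get {u, w}; from <S>->u <D> we get {u}; from <S>-><H> v w <D> we get {u, w}. So FIRST(<S>) = {u, w}.
FIRST(<D>): from <D>-><N> q w we get {p, q}; from <D>->v we get {v}; from <D>->p p <D> w we get {p}; from <D>->λ we get {λ}. So FIRST(<D>) = {λ, p, q, v}.
FIRST(<C>): from <C>-><S> <N> p we get {u, w}; from <C>->w <H> p <H> we get {w}. So FIRST(<C>) = {u, w}.
FIRST(<D> p): take FIRST of each symbol in turn, carrying on past any symbol whose FIRST contains λ; result {p, q, v}.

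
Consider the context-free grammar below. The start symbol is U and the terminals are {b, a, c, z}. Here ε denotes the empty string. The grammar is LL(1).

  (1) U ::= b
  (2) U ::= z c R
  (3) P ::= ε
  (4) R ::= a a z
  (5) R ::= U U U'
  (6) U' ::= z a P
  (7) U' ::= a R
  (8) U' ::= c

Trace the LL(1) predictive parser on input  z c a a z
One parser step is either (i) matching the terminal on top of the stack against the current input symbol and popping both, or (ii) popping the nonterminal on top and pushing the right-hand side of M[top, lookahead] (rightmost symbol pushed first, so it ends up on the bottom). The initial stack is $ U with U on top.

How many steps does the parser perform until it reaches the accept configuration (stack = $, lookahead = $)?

step 1: stack=$ U  input=z c a a z $  — expand U ::= z c R
step 2: stack=$ R c z  input=z c a a z $  — match z
step 3: stack=$ R c  input=c a a z $  — match c
step 4: stack=$ R  input=a a z $  — expand R ::= a a z
step 5: stack=$ z a a  input=a a z $  — match a
step 6: stack=$ z a  input=a z $  — match a
step 7: stack=$ z  input=z $  — match z
Accept reached after 7 steps.

7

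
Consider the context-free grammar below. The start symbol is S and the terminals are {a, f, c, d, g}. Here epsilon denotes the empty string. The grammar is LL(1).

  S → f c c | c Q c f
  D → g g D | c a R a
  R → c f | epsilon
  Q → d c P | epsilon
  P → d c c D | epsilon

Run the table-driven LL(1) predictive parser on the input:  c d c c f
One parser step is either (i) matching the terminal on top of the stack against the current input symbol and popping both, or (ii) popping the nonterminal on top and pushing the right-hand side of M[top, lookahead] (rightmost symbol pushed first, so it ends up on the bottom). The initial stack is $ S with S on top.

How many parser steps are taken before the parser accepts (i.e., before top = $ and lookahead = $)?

step 1: stack=$ S  input=c d c c f $  — expand S → c Q c f
step 2: stack=$ f c Q c  input=c d c c f $  — match c
step 3: stack=$ f c Q  input=d c c f $  — expand Q → d c P
step 4: stack=$ f c P c d  input=d c c f $  — match d
step 5: stack=$ f c P c  input=c c f $  — match c
step 6: stack=$ f c P  input=c f $  — expand P → epsilon
step 7: stack=$ f c  input=c f $  — match c
step 8: stack=$ f  input=f $  — match f
Accept reached after 8 steps.

8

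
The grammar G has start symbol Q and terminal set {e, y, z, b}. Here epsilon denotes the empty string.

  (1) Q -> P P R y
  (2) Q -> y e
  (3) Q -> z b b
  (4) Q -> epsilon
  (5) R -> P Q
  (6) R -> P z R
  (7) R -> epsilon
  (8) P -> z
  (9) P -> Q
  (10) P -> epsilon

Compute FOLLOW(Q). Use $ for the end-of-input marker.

FIRST(Q): from Q->P P R y we get {y, z}; from Q->y e we get {y}; from Q->z b b we get {z}; from Q->epsilon we get {epsilon}. So FIRST(Q) = {epsilon, y, z}.
FIRST(P): from P->z we get {z}; from P->Q we get {epsilon, y, z}; from P->epsilon we get {epsilon}. So FIRST(P) = {epsilon, y, z}.
FIRST(R): from R->P Q we get {epsilon, y, z}; from R->P z R we get {y, z}; from R->epsilon we get {epsilon}. So FIRST(R) = {epsilon, y, z}.
FOLLOW(Q) includes $ since Q is the start symbol.
FOLLOW(R): in Q->P P R y, R is followed by y with FIRST {y}; in R->P z R, the suffix after R is empty (adds nothing new). Thus FOLLOW(R) = {y}.
FOLLOW(P): in Q->P P R y (occurrence 1), P is followed by P R y with FIRST {y, z}; in Q->P P R y (occurrence 2), P is followed by R y with FIRST {y, z}; in R->P Q, P is followed by Q with FIRST {epsilon, y, z}; in R->P Q, the suffix after P is nullable, so FOLLOW(P) ⊇ FOLLOW(R) = {y}; in R->P z R, P is followed by z R with FIRST {z}. Thus FOLLOW(P) = {y, z}.
FOLLOW(Q): in R->P Q, the suffix after Q is empty, so FOLLOW(Q) ⊇ FOLLOW(R) = {y}; in P->Q, the suffix after Q is empty, so FOLLOW(Q) ⊇ FOLLOW(P) = {y, z}. Thus FOLLOW(Q) = {$, y, z}.

{$, y, z}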